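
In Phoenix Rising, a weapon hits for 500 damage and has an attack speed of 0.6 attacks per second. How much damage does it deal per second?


DPS = damage * attack_speed
= 500 * 0.6
= 300.0

300.0 DPS


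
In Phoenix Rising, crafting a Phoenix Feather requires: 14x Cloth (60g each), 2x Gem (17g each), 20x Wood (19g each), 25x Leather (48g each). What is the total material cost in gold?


Cost breakdown:
  Cloth: 14 * 60 = 840
  Gem: 2 * 17 = 34
  Wood: 20 * 19 = 380
  Leather: 25 * 48 = 1200
Total = 840 + 34 + 380 + 1200 = 2454

2454 gold


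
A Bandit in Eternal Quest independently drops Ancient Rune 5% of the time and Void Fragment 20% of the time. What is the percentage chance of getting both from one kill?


For independent events, P(both) = P(A) * P(B)
= 5% * 20%
= 100 / 100 %
= 1.0%

1.0%


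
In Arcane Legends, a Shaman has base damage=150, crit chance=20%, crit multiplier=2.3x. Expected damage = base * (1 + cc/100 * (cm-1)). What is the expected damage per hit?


E[dmg] = base * (1 + crit_chance * (crit_mult - 1))
cc as decimal = 20/100 = 0.2
cm - 1 = 2.3 - 1 = 1.3
Bonus factor = 0.2 * 1.3 = 0.26
Total multiplier = 1 + 0.26 = 1.26
Expected damage = 150 * 1.26 = 189.00

189.00 damage


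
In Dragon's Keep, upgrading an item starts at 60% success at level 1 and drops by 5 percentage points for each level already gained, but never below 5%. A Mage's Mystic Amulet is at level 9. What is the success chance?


raw_rate = 60 - 5 * (9 - 1)
= 60 - 5 * 8
= 60 - 40
= 20
Apply floor: max(20, 5) = 20%

20%


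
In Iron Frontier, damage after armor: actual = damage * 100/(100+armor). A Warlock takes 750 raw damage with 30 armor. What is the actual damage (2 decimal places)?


actual = 750 * 100 / (100 + 30)
= 750 * 100 / 130
= 75000 / 130
= 576.92

576.92 damage


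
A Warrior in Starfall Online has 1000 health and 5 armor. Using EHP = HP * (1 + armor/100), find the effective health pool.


EHP = 1000 * (1 + 5/100)
= 1000 * (1 + 0.05)
= 1000 * 1.05
= 1050.0

1050.0 EHP


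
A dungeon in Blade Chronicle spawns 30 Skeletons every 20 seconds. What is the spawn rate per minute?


Spawns per minute = count * (60 / interval)
= 30 * (60 / 20)
= 30 * 3.0
= 90.0

90.0 per minute


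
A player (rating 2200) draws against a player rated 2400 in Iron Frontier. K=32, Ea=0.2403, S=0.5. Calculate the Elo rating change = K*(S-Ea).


Elo update: delta = K * (S - Ea), where S = 0.5 (draws)
S - Ea = 0.5 - 0.2403 = 0.2597
Rating change = 32 * 0.2597
= 8.31

8.31 rating points


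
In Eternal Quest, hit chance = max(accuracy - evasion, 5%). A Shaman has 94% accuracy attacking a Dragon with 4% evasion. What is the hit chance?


accuracy - evasion = 94 - 4 = 90
Apply floor: max(90, 5) = 90
Hit chance = 90%

90%


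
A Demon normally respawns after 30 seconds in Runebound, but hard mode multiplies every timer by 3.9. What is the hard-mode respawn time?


Respawn time = base * multiplier
= 30 * 3.9
= 117.0 seconds

117.0 seconds


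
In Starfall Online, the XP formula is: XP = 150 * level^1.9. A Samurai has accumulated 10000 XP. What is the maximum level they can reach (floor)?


XP = 150 * level^1.9, so level = (XP / 150)^(1/1.9)
= (10000 / 150)^(1/1.9)
= 66.6667^0.5263
= 9.1191
Floor: level = 9

level 9


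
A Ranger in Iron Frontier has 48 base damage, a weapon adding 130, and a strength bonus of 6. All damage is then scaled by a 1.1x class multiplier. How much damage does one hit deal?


Sum base + weapon + str = 48 + 130 + 6 = 184
Multiply by 1.1:
184 * 1.1 = 202.4

202.4 damage


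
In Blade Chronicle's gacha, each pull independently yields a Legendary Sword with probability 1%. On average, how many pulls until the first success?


Expected pulls for a geometric distribution = 1/p = 100 / rate%
= 100 / 1
= 100.0

100.0 pulls


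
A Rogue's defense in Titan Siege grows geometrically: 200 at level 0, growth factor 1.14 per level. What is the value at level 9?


value = base * growth^level
= 200 * 1.14^9
= 200 * 3.251949
= 650.39

650.39 defense


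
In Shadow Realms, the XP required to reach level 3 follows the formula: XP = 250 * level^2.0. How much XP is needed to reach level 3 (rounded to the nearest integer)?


XP = 250 * level^2.0
Substitute level = 3:
XP = 250 * 3^2.0
= 250 * 9.0
= 2250

2250 XP


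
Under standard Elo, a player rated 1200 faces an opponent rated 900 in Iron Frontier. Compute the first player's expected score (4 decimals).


Elo expected score: Ea = 1/(1 + 10^((Rb-Ra)/400))
Rb - Ra = 900 - 1200 = -300
(Rb-Ra)/400 = -300/400 = -0.75
10^-0.75 = 0.177828
Ea = 1/(1 + 0.177828) = 1/1.177828 = 0.8490

0.8490


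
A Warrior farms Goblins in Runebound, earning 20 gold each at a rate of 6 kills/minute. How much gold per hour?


Gold per minute = 20 * 6 = 120
Gold per hour = 120 * 60 = 7200

7200 gold/hour


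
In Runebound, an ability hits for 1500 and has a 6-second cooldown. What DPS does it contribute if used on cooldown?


DPS = damage / cooldown
= 1500 / 6
= 250.00

250.00 DPS


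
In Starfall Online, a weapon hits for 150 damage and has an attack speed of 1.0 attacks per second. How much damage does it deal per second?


DPS = damage * attack_speed
= 150 * 1.0
= 150.0

150.0 DPS


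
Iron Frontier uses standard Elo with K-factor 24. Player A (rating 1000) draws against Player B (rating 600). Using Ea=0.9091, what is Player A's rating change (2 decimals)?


Elo update: delta = K * (S - Ea), where S = 0.5 (draws)
S - Ea = 0.5 - 0.9091 = -0.4091
Rating change = 24 * -0.4091
= -9.82

-9.82 rating points


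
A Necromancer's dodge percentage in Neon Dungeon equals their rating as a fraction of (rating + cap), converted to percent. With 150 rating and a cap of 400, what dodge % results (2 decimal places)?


dodge% = 150 / (150 + 400) * 100
= 150 / 550 * 100
= 0.272727 * 100
= 27.27%

27.27%


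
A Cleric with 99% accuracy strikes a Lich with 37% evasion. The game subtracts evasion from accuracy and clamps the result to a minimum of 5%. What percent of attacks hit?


accuracy - evasion = 99 - 37 = 62
Apply floor: max(62, 5) = 62
Hit chance = 62%

62%


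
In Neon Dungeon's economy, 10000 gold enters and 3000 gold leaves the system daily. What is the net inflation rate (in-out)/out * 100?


Net gold = 10000 - 3000 = 7000
Inflation rate = net / sunk * 100 = 7000 / 3000 * 100
= 2.333333 * 100
= 233.33%

233.33%


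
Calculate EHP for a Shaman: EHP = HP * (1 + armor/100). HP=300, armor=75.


EHP = 300 * (1 + 75/100)
= 300 * (1 + 0.75)
= 300 * 1.75
= 525.0

525.0 EHP


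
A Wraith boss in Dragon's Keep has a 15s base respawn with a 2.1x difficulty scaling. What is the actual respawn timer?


Respawn time = base * multiplier
= 15 * 2.1
= 31.5 seconds

31.5 seconds


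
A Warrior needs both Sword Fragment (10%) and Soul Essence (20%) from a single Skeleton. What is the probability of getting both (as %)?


For independent events, P(both) = P(A) * P(B)
= 10% * 20%
= 200 / 100 %
= 2.0%

2.0%


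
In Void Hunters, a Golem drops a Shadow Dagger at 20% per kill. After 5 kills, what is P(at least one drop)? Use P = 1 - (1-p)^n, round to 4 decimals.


P(at least one) = 1 - P(none) = 1 - (1-p)^n
p = 20/100 = 0.2
1 - p = 0.8
(1 - p)^5 = 0.8^5 = 0.327680
P(at least one) = 1 - 0.327680 = 0.6723

0.6723


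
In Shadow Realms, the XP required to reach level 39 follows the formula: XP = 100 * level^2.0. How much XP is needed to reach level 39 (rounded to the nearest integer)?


XP = 100 * level^2.0
Substitute level = 39:
XP = 100 * 39^2.0
= 100 * 1521.0
= 152100

152100 XP


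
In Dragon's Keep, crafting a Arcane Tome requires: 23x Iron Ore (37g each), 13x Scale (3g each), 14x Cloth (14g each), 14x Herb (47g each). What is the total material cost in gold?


Cost breakdown:
  Iron Ore: 23 * 37 = 851
  Scale: 13 * 3 = 39
  Cloth: 14 * 14 = 196
  Herb: 14 * 47 = 658
Total = 851 + 39 + 196 + 658 = 1744

1744 gold


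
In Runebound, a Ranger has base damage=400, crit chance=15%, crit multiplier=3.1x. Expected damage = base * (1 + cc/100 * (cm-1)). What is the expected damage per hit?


E[dmg] = base * (1 + crit_chance * (crit_mult - 1))
cc as decimal = 15/100 = 0.15
cm - 1 = 3.1 - 1 = 2.1
Bonus factor = 0.15 * 2.1 = 0.315
Total multiplier = 1 + 0.315 = 1.315
Expected damage = 400 * 1.315 = 526.00

526.00 damage


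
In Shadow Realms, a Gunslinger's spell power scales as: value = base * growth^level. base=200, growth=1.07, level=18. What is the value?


value = base * growth^level
= 200 * 1.07^18
= 200 * 3.379932
= 675.99

675.99 spell power


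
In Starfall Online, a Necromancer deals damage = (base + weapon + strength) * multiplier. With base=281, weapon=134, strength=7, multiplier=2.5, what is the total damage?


Sum base + weapon + str = 281 + 134 + 7 = 422
Multiply by 2.5:
422 * 2.5 = 1055.0

1055.0 damage


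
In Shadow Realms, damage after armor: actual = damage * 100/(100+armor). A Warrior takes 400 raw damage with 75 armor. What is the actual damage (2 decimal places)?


actual = 400 * 100 / (100 + 75)
= 400 * 100 / 175
= 40000 / 175
= 228.57

228.57 damage


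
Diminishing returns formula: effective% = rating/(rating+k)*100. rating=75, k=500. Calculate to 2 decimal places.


effective% = rating / (rating + k) * 100
= 75 / (75 + 500) * 100
= 75 / 575 * 100
= 0.130435 * 100
= 13.04%

13.04%


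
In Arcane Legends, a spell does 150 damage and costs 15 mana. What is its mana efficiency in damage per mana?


Efficiency = damage / mana
= 150 / 15
= 10.00

10.00 dmg/mana


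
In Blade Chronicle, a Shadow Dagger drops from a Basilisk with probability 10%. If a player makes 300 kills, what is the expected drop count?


Expected drops = kills * (drop_rate / 100)
= 300 * (10 / 100)
= 300 * 0.1
= 30.0

30.0 drops


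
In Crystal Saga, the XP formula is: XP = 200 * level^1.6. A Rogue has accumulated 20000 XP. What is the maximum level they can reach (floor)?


XP = 200 * level^1.6, so level = (XP / 200)^(1/1.6)
= (20000 / 200)^(1/1.6)
= 100.0^0.625
= 17.7828
Floor: level = 17

level 17


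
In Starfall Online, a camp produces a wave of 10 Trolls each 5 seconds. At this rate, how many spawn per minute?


Spawns per minute = count * (60 / interval)
= 10 * (60 / 5)
= 10 * 12.0
= 120.0

120.0 per minute


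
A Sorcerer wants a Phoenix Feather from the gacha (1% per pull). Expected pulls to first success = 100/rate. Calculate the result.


Expected pulls for a geometric distribution = 1/p = 100 / rate%
= 100 / 1
= 100.0

100.0 pulls


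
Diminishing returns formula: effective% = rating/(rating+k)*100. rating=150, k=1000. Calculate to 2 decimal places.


effective% = rating / (rating + k) * 100
= 150 / (150 + 1000) * 100
= 150 / 1150 * 100
= 0.130435 * 100
= 13.04%

13.04%


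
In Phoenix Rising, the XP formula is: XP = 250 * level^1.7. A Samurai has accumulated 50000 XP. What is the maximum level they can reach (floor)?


XP = 250 * level^1.7, so level = (XP / 250)^(1/1.7)
= (50000 / 250)^(1/1.7)
= 200.0^0.5882
= 22.5708
Floor: level = 22

level 22


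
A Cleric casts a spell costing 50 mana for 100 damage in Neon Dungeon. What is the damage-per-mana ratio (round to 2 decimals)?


Efficiency = damage / mana
= 100 / 50
= 2.00

2.00 dmg/mana


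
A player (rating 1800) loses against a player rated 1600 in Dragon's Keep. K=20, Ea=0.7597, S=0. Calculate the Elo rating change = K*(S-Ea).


Elo update: delta = K * (S - Ea), where S = 0 (loses)
S - Ea = 0 - 0.7597 = -0.7597
Rating change = 20 * -0.7597
= -15.19

-15.19 rating points


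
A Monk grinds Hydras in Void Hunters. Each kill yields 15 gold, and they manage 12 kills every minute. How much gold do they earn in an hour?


Gold per minute = 15 * 12 = 180
Gold per hour = 180 * 60 = 10800

10800 gold/hour


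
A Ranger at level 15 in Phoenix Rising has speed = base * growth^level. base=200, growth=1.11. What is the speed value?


value = base * growth^level
= 200 * 1.11^15
= 200 * 4.784589
= 956.92

956.92 speed


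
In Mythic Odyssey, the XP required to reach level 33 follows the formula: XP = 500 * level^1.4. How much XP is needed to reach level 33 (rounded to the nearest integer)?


XP = 500 * level^1.4
Substitute level = 33:
XP = 500 * 33^1.4
= 500 * 133.6348
= 66817

66817 XP


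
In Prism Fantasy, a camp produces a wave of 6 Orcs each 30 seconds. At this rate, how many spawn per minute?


Spawns per minute = count * (60 / interval)
= 6 * (60 / 30)
= 6 * 2.0
= 12.0

12.0 per minute


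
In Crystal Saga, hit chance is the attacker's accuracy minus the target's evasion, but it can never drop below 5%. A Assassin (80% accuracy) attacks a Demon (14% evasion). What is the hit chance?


accuracy - evasion = 80 - 14 = 66
Apply floor: max(66, 5) = 66
Hit chance = 66%

66%


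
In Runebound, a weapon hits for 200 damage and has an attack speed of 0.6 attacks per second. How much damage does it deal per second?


DPS = damage * attack_speed
= 200 * 0.6
= 120.0

120.0 DPS


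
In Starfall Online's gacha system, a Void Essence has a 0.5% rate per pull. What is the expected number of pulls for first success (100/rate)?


Expected pulls for a geometric distribution = 1/p = 100 / rate%
= 100 / 0.5
= 200.0

200.0 pulls


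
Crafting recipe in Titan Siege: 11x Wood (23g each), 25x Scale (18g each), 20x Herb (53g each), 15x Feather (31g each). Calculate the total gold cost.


Cost breakdown:
  Wood: 11 * 23 = 253
  Scale: 25 * 18 = 450
  Herb: 20 * 53 = 1060
  Feather: 15 * 31 = 465
Total = 253 + 450 + 1060 + 465 = 2228

2228 gold


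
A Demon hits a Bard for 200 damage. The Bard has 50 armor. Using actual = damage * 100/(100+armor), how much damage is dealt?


actual = 200 * 100 / (100 + 50)
= 200 * 100 / 150
= 20000 / 150
= 133.33

133.33 damage


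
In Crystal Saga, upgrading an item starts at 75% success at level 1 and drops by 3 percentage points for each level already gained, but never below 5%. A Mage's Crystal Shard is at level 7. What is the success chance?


raw_rate = 75 - 3 * (7 - 1)
= 75 - 3 * 6
= 75 - 18
= 57
Apply floor: max(57, 5) = 57%

57%


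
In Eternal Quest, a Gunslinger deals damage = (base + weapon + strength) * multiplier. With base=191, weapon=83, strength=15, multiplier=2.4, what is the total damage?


Sum base + weapon + str = 191 + 83 + 15 = 289
Multiply by 2.4:
289 * 2.4 = 693.6

693.6 damage


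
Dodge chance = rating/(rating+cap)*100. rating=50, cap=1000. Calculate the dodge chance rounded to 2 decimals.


dodge% = 50 / (50 + 1000) * 100
= 50 / 1050 * 100
= 0.047619 * 100
= 4.76%

4.76%


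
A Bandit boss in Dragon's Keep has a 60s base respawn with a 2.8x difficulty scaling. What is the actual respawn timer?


Respawn time = base * multiplier
= 60 * 2.8
= 168.0 seconds

168.0 seconds


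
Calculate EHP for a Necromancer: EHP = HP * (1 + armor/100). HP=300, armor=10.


EHP = 300 * (1 + 10/100)
= 300 * (1 + 0.1)
= 300 * 1.1
= 330.0

330.0 EHP


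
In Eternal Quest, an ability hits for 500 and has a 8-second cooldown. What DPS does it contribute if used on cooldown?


DPS = damage / cooldown
= 500 / 8
= 62.50

62.50 DPS


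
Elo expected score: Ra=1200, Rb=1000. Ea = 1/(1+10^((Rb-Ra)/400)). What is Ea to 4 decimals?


Elo expected score: Ea = 1/(1 + 10^((Rb-Ra)/400))
Rb - Ra = 1000 - 1200 = -200
(Rb-Ra)/400 = -200/400 = -0.5
10^-0.5 = 0.316228
Ea = 1/(1 + 0.316228) = 1/1.316228 = 0.7597

0.7597


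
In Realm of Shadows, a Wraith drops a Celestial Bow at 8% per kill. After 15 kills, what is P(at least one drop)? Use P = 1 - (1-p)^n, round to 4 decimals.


P(at least one) = 1 - P(none) = 1 - (1-p)^n
p = 8/100 = 0.08
1 - p = 0.92
(1 - p)^15 = 0.92^15 = 0.286297
P(at least one) = 1 - 0.286297 = 0.7137

0.7137


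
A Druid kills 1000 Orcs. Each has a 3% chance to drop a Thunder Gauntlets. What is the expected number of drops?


Expected drops = kills * (drop_rate / 100)
= 1000 * (3 / 100)
= 1000 * 0.03
= 30.0

30.0 drops


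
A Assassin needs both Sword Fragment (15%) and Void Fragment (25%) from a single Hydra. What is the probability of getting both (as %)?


For independent events, P(both) = P(A) * P(B)
= 15% * 25%
= 375 / 100 %
= 3.75%

3.75%


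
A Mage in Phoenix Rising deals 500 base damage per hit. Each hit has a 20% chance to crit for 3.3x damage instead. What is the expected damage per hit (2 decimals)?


E[dmg] = base * (1 + crit_chance * (crit_mult - 1))
cc as decimal = 20/100 = 0.2
cm - 1 = 3.3 - 1 = 2.3
Bonus factor = 0.2 * 2.3 = 0.46
Total multiplier = 1 + 0.46 = 1.46
Expected damage = 500 * 1.46 = 730.00

730.00 damage


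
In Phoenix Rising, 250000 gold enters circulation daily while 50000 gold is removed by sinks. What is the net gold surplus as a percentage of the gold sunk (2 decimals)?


Net gold = 250000 - 50000 = 200000
Inflation rate = net / sunk * 100 = 200000 / 50000 * 100
= 4.0 * 100
= 400.00%

400.00%


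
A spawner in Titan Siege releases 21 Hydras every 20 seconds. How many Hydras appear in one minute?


Spawns per minute = count * (60 / interval)
= 21 * (60 / 20)
= 21 * 3.0
= 63.0

63.0 per minute


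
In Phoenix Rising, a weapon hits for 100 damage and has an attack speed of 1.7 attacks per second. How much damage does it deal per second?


DPS = damage * attack_speed
= 100 * 1.7
= 170.0

170.0 DPS


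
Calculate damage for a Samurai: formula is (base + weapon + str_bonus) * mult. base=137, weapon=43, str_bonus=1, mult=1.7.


Sum base + weapon + str = 137 + 43 + 1 = 181
Multiply by 1.7:
181 * 1.7 = 307.7

307.7 damage


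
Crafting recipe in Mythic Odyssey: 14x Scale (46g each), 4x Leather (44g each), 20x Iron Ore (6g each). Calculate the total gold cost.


Cost breakdown:
  Scale: 14 * 46 = 644
  Leather: 4 * 44 = 176
  Iron Ore: 20 * 6 = 120
Total = 644 + 176 + 120 = 940

940 gold


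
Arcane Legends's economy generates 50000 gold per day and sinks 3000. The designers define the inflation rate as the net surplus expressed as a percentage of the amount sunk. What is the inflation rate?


Net gold = 50000 - 3000 = 47000
Inflation rate = net / sunk * 100 = 47000 / 3000 * 100
= 15.666667 * 100
= 1566.67%

1566.67%


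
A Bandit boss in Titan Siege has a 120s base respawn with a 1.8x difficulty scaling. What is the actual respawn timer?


Respawn time = base * multiplier
= 120 * 1.8
= 216.0 seconds

216.0 seconds


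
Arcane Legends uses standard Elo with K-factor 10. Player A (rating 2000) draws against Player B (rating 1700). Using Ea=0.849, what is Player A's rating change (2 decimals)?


Elo update: delta = K * (S - Ea), where S = 0.5 (draws)
S - Ea = 0.5 - 0.849 = -0.349
Rating change = 10 * -0.349
= -3.49

-3.49 rating points


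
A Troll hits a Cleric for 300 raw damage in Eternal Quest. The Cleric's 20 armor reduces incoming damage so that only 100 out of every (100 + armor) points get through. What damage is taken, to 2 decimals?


actual = 300 * 100 / (100 + 20)
= 300 * 100 / 120
= 30000 / 120
= 250.00

250.00 damage


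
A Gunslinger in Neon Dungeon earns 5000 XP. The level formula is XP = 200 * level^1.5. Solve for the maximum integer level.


XP = 200 * level^1.5, so level = (XP / 200)^(1/1.5)
= (5000 / 200)^(1/1.5)
= 25.0^0.6667
= 8.5499
Floor: level = 8

level 8


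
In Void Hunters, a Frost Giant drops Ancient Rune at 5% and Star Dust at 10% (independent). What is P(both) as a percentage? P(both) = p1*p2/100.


For independent events, P(both) = P(A) * P(B)
= 5% * 10%
= 50 / 100 %
= 0.5%

0.5%


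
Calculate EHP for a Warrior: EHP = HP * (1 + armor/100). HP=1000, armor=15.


EHP = 1000 * (1 + 15/100)
= 1000 * (1 + 0.15)
= 1000 * 1.15
= 1150.0

1150.0 EHP


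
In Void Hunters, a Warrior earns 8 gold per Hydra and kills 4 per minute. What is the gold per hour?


Gold per minute = 8 * 4 = 32
Gold per hour = 32 * 60 = 1920

1920 gold/hour


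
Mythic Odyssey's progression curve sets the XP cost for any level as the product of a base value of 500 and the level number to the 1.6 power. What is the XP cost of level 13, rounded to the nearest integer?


XP = 500 * level^1.6
Substitute level = 13:
XP = 500 * 13^1.6
= 500 * 60.5772
= 30289

30289 XP


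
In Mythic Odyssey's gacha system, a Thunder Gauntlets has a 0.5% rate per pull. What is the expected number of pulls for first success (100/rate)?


Expected pulls for a geometric distribution = 1/p = 100 / rate%
= 100 / 0.5
= 200.0

200.0 pulls


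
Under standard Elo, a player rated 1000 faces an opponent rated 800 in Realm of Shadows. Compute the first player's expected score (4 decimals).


Elo expected score: Ea = 1/(1 + 10^((Rb-Ra)/400))
Rb - Ra = 800 - 1000 = -200
(Rb-Ra)/400 = -200/400 = -0.5
10^-0.5 = 0.316228
Ea = 1/(1 + 0.316228) = 1/1.316228 = 0.7597

0.7597


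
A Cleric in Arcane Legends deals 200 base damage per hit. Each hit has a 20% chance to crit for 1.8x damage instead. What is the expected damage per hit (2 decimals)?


E[dmg] = base * (1 + crit_chance * (crit_mult - 1))
cc as decimal = 20/100 = 0.2
cm - 1 = 1.8 - 1 = 0.8
Bonus factor = 0.2 * 0.8 = 0.16
Total multiplier = 1 + 0.16 = 1.16
Expected damage = 200 * 1.16 = 232.00

232.00 damage


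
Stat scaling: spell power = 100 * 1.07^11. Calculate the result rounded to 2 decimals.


value = base * growth^level
= 100 * 1.07^11
= 100 * 2.104852
= 210.49

210.49 spell power


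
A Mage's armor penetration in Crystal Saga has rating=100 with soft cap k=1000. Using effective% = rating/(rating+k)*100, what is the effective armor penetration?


effective% = rating / (rating + k) * 100
= 100 / (100 + 1000) * 100
= 100 / 1100 * 100
= 0.090909 * 100
= 9.09%

9.09%


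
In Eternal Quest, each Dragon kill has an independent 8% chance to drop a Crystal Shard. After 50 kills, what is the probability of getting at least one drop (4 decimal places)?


P(at least one) = 1 - P(none) = 1 - (1-p)^n
p = 8/100 = 0.08
1 - p = 0.92
(1 - p)^50 = 0.92^50 = 0.015466
P(at least one) = 1 - 0.015466 = 0.9845

0.9845


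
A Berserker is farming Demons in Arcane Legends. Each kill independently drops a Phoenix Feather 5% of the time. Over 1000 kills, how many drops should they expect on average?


Expected drops = kills * (drop_rate / 100)
= 1000 * (5 / 100)
= 1000 * 0.05
= 50.0

50.0 drops


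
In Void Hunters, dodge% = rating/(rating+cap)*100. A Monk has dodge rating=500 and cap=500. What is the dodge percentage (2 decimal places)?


dodge% = 500 / (500 + 500) * 100
= 500 / 1000 * 100
= 0.5 * 100
= 50.00%

50.00%


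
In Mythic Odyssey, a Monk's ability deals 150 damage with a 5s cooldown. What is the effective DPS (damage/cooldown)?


DPS = damage / cooldown
= 150 / 5
= 30.00

30.00 DPS


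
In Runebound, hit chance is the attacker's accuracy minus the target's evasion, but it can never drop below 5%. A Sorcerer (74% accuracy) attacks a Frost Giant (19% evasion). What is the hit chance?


accuracy - evasion = 74 - 19 = 55
Apply floor: max(55, 5) = 55
Hit chance = 55%

55%


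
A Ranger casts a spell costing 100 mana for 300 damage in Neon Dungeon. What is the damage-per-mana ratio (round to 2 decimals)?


Efficiency = damage / mana
= 300 / 100
= 3.00

3.00 dmg/mana


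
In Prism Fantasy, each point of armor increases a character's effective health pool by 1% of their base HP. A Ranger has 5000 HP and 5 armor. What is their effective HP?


EHP = 5000 * (1 + 5/100)
= 5000 * (1 + 0.05)
= 5000 * 1.05
= 5250.0

5250.0 EHP


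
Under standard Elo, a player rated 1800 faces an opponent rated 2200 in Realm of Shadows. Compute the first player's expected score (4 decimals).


Elo expected score: Ea = 1/(1 + 10^((Rb-Ra)/400))
Rb - Ra = 2200 - 1800 = 400
(Rb-Ra)/400 = 400/400 = 1.0
10^1.0 = 10.0
Ea = 1/(1 + 10.0) = 1/11.0 = 0.0909

0.0909


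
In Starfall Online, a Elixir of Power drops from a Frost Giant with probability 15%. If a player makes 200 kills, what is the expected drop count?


Expected drops = kills * (drop_rate / 100)
= 200 * (15 / 100)
= 200 * 0.15
= 30.0

30.0 drops


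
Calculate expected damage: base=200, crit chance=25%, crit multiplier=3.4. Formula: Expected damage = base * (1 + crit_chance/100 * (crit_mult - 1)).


E[dmg] = base * (1 + crit_chance * (crit_mult - 1))
cc as decimal = 25/100 = 0.25
cm - 1 = 3.4 - 1 = 2.4
Bonus factor = 0.25 * 2.4 = 0.6
Total multiplier = 1 + 0.6 = 1.6
Expected damage = 200 * 1.6 = 320.00

320.00 damage


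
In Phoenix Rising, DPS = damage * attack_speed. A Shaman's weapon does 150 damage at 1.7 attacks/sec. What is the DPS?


DPS = damage * attack_speed
= 150 * 1.7
= 255.0

255.0 DPS


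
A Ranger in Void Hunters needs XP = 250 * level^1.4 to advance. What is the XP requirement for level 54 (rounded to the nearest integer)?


XP = 250 * level^1.4
Substitute level = 54:
XP = 250 * 54^1.4
= 250 * 266.2878
= 66572

66572 XP


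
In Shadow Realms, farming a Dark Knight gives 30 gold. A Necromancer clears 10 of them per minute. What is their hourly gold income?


Gold per minute = 30 * 10 = 300
Gold per hour = 300 * 60 = 18000

18000 gold/hour


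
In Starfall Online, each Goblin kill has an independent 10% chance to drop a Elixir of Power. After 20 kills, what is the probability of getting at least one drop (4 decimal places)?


P(at least one) = 1 - P(none) = 1 - (1-p)^n
p = 10/100 = 0.1
1 - p = 0.9
(1 - p)^20 = 0.9^20 = 0.121577
P(at least one) = 1 - 0.121577 = 0.8784

0.8784


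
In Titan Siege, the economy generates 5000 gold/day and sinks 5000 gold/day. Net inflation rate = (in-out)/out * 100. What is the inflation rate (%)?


Net gold = 5000 - 5000 = 0
Inflation rate = net / sunk * 100 = 0 / 5000 * 100
= 0.0 * 100
= 0.00%

0.00%


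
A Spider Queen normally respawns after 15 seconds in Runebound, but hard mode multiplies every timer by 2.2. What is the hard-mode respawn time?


Respawn time = base * multiplier
= 15 * 2.2
= 33.0 seconds

33.0 seconds


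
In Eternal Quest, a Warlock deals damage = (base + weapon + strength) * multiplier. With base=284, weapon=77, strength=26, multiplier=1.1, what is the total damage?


Sum base + weapon + str = 284 + 77 + 26 = 387
Multiply by 1.1:
387 * 1.1 = 425.7

425.7 damage


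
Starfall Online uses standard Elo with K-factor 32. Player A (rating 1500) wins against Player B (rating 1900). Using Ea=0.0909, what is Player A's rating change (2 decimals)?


Elo update: delta = K * (S - Ea), where S = 1 (wins)
S - Ea = 1 - 0.0909 = 0.9091
Rating change = 32 * 0.9091
= 29.09

29.09 rating points


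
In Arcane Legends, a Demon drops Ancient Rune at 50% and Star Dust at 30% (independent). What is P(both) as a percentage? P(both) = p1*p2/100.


For independent events, P(both) = P(A) * P(B)
= 50% * 30%
= 1500 / 100 %
= 15.0%

15.0%


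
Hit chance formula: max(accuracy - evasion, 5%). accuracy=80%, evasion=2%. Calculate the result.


accuracy - evasion = 80 - 2 = 78
Apply floor: max(78, 5) = 78
Hit chance = 78%

78%


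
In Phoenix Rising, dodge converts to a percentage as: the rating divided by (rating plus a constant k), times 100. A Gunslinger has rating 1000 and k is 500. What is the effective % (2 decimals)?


effective% = rating / (rating + k) * 100
= 1000 / (1000 + 500) * 100
= 1000 / 1500 * 100
= 0.666667 * 100
= 66.67%

66.67%


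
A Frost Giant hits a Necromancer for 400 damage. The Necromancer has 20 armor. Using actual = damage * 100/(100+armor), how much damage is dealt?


actual = 400 * 100 / (100 + 20)
= 400 * 100 / 120
= 40000 / 120
= 333.33

333.33 damage


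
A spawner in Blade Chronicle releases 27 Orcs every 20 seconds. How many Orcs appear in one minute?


Spawns per minute = count * (60 / interval)
= 27 * (60 / 20)
= 27 * 3.0
= 81.0

81.0 per minute


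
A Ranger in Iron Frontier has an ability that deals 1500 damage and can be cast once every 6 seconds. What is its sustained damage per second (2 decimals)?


DPS = damage / cooldown
= 1500 / 6
= 250.00

250.00 DPS


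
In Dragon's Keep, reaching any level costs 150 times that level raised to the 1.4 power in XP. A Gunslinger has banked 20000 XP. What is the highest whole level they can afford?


XP = 150 * level^1.4, so level = (XP / 150)^(1/1.4)
= (20000 / 150)^(1/1.4)
= 133.3333^0.7143
= 32.9468
Floor: level = 32

level 32


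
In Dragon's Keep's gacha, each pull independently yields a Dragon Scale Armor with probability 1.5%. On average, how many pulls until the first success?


Expected pulls for a geometric distribution = 1/p = 100 / rate%
= 100 / 1.5
= 66.67

66.67 pulls


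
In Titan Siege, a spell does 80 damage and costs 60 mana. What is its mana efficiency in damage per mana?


Efficiency = damage / mana
= 80 / 60
= 1.33

1.33 dmg/mana


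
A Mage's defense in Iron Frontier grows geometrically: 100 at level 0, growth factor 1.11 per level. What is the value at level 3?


value = base * growth^level
= 100 * 1.11^3
= 100 * 1.367631
= 136.76

136.76 defense


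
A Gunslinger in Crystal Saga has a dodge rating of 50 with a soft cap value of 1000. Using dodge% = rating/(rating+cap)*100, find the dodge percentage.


dodge% = 50 / (50 + 1000) * 100
= 50 / 1050 * 100
= 0.047619 * 100
= 4.76%

4.76%


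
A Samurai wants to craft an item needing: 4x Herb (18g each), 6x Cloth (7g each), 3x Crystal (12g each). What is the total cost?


Cost breakdown:
  Herb: 4 * 18 = 72
  Cloth: 6 * 7 = 42
  Crystal: 3 * 12 = 36
Total = 72 + 42 + 36 = 150

150 gold


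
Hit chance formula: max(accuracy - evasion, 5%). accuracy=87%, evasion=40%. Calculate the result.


accuracy - evasion = 87 - 40 = 47
Apply floor: max(47, 5) = 47
Hit chance = 47%

47%


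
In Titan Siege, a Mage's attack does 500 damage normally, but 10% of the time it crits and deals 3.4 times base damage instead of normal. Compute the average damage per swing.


E[dmg] = base * (1 + crit_chance * (crit_mult - 1))
cc as decimal = 10/100 = 0.1
cm - 1 = 3.4 - 1 = 2.4
Bonus factor = 0.1 * 2.4 = 0.24
Total multiplier = 1 + 0.24 = 1.24
Expected damage = 500 * 1.24 = 620.00

620.00 damage


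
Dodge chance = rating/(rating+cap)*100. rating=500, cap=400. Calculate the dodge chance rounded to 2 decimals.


dodge% = 500 / (500 + 400) * 100
= 500 / 900 * 100
= 0.555556 * 100
= 55.56%

55.56%


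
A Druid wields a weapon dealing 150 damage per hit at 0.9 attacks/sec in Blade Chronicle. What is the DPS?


DPS = damage * attack_speed
= 150 * 0.9
= 135.0

135.0 DPS


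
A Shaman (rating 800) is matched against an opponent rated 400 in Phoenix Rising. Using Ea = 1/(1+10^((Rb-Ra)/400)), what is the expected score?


Elo expected score: Ea = 1/(1 + 10^((Rb-Ra)/400))
Rb - Ra = 400 - 800 = -400
(Rb-Ra)/400 = -400/400 = -1.0
10^-1.0 = 0.1
Ea = 1/(1 + 0.1) = 1/1.1 = 0.9091

0.9091


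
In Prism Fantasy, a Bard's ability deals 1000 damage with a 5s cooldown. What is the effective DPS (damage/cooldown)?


DPS = damage / cooldown
= 1000 / 5
= 200.00

200.00 DPS


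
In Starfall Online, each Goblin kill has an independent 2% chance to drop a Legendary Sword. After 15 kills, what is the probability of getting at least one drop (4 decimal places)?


P(at least one) = 1 - P(none) = 1 - (1-p)^n
p = 2/100 = 0.02
1 - p = 0.98
(1 - p)^15 = 0.98^15 = 0.738569
P(at least one) = 1 - 0.738569 = 0.2614

0.2614


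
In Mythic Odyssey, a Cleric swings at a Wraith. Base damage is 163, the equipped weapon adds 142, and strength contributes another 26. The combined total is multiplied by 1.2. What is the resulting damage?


Sum base + weapon + str = 163 + 142 + 26 = 331
Multiply by 1.2:
331 * 1.2 = 397.2

397.2 damage


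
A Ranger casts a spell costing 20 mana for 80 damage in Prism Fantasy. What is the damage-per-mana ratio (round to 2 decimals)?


Efficiency = damage / mana
= 80 / 20
= 4.00

4.00 dmg/mana


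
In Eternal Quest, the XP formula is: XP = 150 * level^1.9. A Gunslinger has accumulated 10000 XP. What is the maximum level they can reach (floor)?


XP = 150 * level^1.9, so level = (XP / 150)^(1/1.9)
= (10000 / 150)^(1/1.9)
= 66.6667^0.5263
= 9.1191
Floor: level = 9

level 9


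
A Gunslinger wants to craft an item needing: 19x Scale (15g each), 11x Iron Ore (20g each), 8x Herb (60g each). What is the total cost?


Cost breakdown:
  Scale: 19 * 15 = 285
  Iron Ore: 11 * 20 = 220
  Herb: 8 * 60 = 480
Total = 285 + 220 + 480 = 985

985 gold


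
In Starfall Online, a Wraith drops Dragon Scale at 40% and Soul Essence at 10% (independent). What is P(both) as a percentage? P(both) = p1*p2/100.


For independent events, P(both) = P(A) * P(B)
= 40% * 10%
= 400 / 100 %
= 4.0%

4.0%


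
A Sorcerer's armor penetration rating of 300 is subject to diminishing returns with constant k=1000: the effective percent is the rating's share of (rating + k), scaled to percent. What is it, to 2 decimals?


effective% = rating / (rating + k) * 100
= 300 / (300 + 1000) * 100
= 300 / 1300 * 100
= 0.230769 * 100
= 23.08%

23.08%


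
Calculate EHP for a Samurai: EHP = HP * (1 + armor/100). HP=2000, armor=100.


EHP = 2000 * (1 + 100/100)
= 2000 * (1 + 1.0)
= 2000 * 2.0
= 4000.0

4000.0 EHP


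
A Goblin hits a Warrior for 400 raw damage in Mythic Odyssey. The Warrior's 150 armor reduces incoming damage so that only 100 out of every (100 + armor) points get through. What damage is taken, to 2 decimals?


actual = 400 * 100 / (100 + 150)
= 400 * 100 / 250
= 40000 / 250
= 160.00

160.00 damage


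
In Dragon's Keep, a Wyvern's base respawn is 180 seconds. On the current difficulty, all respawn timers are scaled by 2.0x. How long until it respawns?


Respawn time = base * multiplier
= 180 * 2.0
= 360.0 seconds

360.0 seconds


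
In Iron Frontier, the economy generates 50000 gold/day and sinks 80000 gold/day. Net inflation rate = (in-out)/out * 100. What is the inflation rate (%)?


Net gold = 50000 - 80000 = -30000
Inflation rate = net / sunk * 100 = -30000 / 80000 * 100
= -0.375 * 100
= -37.50%

-37.50%


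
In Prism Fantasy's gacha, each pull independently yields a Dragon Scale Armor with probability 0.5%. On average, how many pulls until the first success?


Expected pulls for a geometric distribution = 1/p = 100 / rate%
= 100 / 0.5
= 200.0

200.0 pulls


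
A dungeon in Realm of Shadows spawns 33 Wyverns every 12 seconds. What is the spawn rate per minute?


Spawns per minute = count * (60 / interval)
= 33 * (60 / 12)
= 33 * 5.0
= 165.0

165.0 per minute


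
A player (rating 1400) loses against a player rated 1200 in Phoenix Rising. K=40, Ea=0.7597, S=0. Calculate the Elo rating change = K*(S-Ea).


Elo update: delta = K * (S - Ea), where S = 0 (loses)
S - Ea = 0 - 0.7597 = -0.7597
Rating change = 40 * -0.7597
= -30.39

-30.39 rating points


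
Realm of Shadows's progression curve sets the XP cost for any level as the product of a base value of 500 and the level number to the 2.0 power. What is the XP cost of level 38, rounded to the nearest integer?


XP = 500 * level^2.0
Substitute level = 38:
XP = 500 * 38^2.0
= 500 * 1444.0
= 722000

722000 XP


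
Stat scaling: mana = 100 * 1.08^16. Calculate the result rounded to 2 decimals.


value = base * growth^level
= 100 * 1.08^16
= 100 * 3.425943
= 342.59

342.59 mana


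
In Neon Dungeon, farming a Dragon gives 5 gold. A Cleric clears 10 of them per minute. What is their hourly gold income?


Gold per minute = 5 * 10 = 50
Gold per hour = 50 * 60 = 3000

3000 gold/hour


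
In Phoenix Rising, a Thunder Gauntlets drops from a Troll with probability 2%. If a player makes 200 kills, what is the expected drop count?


Expected drops = kills * (drop_rate / 100)
= 200 * (2 / 100)
= 200 * 0.02
= 4.0

4.0 drops


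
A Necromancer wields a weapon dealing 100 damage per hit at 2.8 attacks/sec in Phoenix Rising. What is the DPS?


DPS = damage * attack_speed
= 100 * 2.8
= 280.0

280.0 DPS


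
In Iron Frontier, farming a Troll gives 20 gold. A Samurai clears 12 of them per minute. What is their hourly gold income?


Gold per minute = 20 * 12 = 240
Gold per hour = 240 * 60 = 14400

14400 gold/hour


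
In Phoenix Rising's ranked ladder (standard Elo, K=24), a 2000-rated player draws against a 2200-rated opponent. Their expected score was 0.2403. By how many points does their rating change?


Elo update: delta = K * (S - Ea), where S = 0.5 (draws)
S - Ea = 0.5 - 0.2403 = 0.2597
Rating change = 24 * 0.2597
= 6.23

6.23 rating points


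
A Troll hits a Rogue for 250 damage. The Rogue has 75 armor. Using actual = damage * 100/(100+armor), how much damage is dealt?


actual = 250 * 100 / (100 + 75)
= 250 * 100 / 175
= 25000 / 175
= 142.86

142.86 damage


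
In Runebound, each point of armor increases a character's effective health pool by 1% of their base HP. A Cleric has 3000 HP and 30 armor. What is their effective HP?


EHP = 3000 * (1 + 30/100)
= 3000 * (1 + 0.3)
= 3000 * 1.3
= 3900.0

3900.0 EHP


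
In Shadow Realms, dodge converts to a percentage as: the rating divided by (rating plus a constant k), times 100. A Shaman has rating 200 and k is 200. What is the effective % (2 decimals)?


effective% = rating / (rating + k) * 100
= 200 / (200 + 200) * 100
= 200 / 400 * 100
= 0.5 * 100
= 50.00%

50.00%


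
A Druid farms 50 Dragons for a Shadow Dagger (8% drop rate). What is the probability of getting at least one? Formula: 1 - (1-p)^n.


P(at least one) = 1 - P(none) = 1 - (1-p)^n
p = 8/100 = 0.08
1 - p = 0.92
(1 - p)^50 = 0.92^50 = 0.015466
P(at least one) = 1 - 0.015466 = 0.9845

0.9845


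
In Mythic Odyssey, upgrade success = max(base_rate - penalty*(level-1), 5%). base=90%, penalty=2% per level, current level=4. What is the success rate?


raw_rate = 90 - 2 * (4 - 1)
= 90 - 2 * 3
= 90 - 6
= 84
Apply floor: max(84, 5) = 84%

84%


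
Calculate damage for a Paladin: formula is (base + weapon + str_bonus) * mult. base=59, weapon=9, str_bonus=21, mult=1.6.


Sum base + weapon + str = 59 + 9 + 21 = 89
Multiply by 1.6:
89 * 1.6 = 142.4

142.4 damage


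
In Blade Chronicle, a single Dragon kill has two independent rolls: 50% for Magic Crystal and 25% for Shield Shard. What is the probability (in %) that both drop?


For independent events, P(both) = P(A) * P(B)
= 50% * 25%
= 1250 / 100 %
= 12.5%

12.5%


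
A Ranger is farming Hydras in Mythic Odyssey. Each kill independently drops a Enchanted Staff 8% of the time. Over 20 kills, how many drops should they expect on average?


Expected drops = kills * (drop_rate / 100)
= 20 * (8 / 100)
= 20 * 0.08
= 1.6

1.6 drops


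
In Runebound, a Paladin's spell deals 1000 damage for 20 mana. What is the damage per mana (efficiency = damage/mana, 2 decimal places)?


Efficiency = damage / mana
= 1000 / 20
= 50.00

50.00 dmg/mana


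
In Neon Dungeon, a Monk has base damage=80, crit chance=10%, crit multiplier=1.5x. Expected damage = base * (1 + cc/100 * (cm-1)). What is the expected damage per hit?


E[dmg] = base * (1 + crit_chance * (crit_mult - 1))
cc as decimal = 10/100 = 0.1
cm - 1 = 1.5 - 1 = 0.5
Bonus factor = 0.1 * 0.5 = 0.05
Total multiplier = 1 + 0.05 = 1.05
Expected damage = 80 * 1.05 = 84.00

84.00 damage


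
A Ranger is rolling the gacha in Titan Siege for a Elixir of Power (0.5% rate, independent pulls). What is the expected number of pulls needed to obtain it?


Expected pulls for a geometric distribution = 1/p = 100 / rate%
= 100 / 0.5
= 200.0

200.0 pulls


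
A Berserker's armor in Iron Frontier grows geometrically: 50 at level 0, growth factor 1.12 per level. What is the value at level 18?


value = base * growth^level
= 50 * 1.12^18
= 50 * 7.689966
= 384.50

384.50 armor
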